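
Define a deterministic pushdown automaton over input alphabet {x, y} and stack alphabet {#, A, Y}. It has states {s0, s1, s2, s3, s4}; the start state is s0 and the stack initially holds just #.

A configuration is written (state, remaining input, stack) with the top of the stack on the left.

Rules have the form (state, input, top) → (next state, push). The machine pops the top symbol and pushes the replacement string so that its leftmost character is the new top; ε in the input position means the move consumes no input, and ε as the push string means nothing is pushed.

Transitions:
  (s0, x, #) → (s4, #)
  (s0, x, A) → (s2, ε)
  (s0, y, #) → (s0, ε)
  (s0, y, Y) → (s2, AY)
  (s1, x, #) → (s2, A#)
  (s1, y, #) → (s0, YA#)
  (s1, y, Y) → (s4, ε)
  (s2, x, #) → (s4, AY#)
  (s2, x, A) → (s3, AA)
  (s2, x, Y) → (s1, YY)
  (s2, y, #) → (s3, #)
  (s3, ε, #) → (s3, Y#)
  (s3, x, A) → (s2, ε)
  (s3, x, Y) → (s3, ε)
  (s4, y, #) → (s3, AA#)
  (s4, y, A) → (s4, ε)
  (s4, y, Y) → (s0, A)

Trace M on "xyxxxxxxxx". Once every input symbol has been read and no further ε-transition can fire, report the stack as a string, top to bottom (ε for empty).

(s0, xyxxxxxxxx, #)
  read x, top #: go to s4, push # → (s4, yxxxxxxxx, #)
  read y, top #: go to s3, push AA# → (s3, xxxxxxxx, AA#)
  read x, top A: go to s2, push ε → (s2, xxxxxxx, A#)
  read x, top A: go to s3, push AA → (s3, xxxxxx, AA#)
  read x, top A: go to s2, push ε → (s2, xxxxx, A#)
  read x, top A: go to s3, push AA → (s3, xxxx, AA#)
  read x, top A: go to s2, push ε → (s2, xxx, A#)
  read x, top A: go to s3, push AA → (s3, xx, AA#)
  read x, top A: go to s2, push ε → (s2, x, A#)
  read x, top A: go to s3, push AA → (s3, ε, AA#)
All input consumed in state s3 with stack AA#.

AA#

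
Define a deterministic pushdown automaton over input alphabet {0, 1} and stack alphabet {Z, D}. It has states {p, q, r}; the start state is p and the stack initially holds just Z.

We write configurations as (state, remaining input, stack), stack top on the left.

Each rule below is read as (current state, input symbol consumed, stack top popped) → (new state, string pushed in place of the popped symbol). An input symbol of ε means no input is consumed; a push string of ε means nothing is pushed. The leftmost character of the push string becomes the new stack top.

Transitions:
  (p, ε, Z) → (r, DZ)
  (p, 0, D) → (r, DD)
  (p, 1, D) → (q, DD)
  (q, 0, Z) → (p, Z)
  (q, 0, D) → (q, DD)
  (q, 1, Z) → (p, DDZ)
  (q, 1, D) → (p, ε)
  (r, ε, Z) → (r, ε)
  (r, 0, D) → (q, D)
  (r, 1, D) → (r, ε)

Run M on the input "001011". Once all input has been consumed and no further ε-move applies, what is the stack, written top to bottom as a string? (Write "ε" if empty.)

(p, 001011, Z)
  ε-move, top Z: go to r, push DZ → (r, 001011, DZ)
  read 0, top D: go to q, push D → (q, 01011, DZ)
  read 0, top D: go to q, push DD → (q, 1011, DDZ)
  read 1, top D: go to p, push ε → (p, 011, DZ)
  read 0, top D: go to r, push DD → (r, 11, DDZ)
  read 1, top D: go to r, push ε → (r, 1, DZ)
  read 1, top D: go to r, push ε → (r, ε, Z)
  ε-move, top Z: go to r, push ε → (r, ε, ε)
All input consumed in state r with stack ε.

ε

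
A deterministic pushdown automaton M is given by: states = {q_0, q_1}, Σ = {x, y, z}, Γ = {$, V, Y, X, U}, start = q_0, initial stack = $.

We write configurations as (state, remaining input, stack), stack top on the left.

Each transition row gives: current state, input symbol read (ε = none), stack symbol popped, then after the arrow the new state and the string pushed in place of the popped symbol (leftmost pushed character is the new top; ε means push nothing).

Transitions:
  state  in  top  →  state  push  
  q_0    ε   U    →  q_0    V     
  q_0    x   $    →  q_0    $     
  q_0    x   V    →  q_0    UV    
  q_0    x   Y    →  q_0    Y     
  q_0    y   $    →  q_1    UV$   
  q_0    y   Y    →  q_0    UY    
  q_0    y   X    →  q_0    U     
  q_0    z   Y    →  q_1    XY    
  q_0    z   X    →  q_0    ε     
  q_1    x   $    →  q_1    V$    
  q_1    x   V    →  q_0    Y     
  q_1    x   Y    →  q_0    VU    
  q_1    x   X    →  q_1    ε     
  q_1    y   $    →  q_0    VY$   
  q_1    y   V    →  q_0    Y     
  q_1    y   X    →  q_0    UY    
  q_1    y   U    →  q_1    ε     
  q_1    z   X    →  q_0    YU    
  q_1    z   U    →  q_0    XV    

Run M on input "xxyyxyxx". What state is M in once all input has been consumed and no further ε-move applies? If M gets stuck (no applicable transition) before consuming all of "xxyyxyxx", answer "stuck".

q_0

(q_0, xxyyxyxx, $)
  read x, top $: go to q_0, push $ → (q_0, xyyxyxx, $)
  read x, top $: go to q_0, push $ → (q_0, yyxyxx, $)
  read y, top $: go to q_1, push UV$ → (q_1, yxyxx, UV$)
  read y, top U: go to q_1, push ε → (q_1, xyxx, V$)
  read x, top V: go to q_0, push Y → (q_0, yxx, Y$)
  read y, top Y: go to q_0, push UY → (q_0, xx, UY$)
  ε-move, top U: go to q_0, push V → (q_0, xx, VY$)
  read x, top V: go to q_0, push UV → (q_0, x, UVY$)
  ε-move, top U: go to q_0, push V → (q_0, x, VVY$)
  read x, top V: go to q_0, push UV → (q_0, ε, UVVY$)
  ε-move, top U: go to q_0, push V → (q_0, ε, VVVY$)
All input consumed; M is in state q_0.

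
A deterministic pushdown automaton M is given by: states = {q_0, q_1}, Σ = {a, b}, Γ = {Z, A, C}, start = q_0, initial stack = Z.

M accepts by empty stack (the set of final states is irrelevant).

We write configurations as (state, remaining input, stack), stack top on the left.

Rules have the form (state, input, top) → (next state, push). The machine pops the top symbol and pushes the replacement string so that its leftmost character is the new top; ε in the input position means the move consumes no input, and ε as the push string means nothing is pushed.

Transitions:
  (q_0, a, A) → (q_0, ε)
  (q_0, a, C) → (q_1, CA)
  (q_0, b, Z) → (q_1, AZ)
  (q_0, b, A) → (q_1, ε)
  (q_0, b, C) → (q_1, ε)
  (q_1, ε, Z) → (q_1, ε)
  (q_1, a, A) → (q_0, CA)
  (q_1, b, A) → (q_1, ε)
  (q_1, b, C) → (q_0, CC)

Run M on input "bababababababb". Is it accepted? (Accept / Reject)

(q_0, bababababababb, Z)
  read b, top Z: go to q_1, push AZ → (q_1, ababababababb, AZ)
  read a, top A: go to q_0, push CA → (q_0, babababababb, CAZ)
  read b, top C: go to q_1, push ε → (q_1, abababababb, AZ)
  read a, top A: go to q_0, push CA → (q_0, bababababb, CAZ)
  read b, top C: go to q_1, push ε → (q_1, ababababb, AZ)
  read a, top A: go to q_0, push CA → (q_0, babababb, CAZ)
  read b, top C: go to q_1, push ε → (q_1, abababb, AZ)
  read a, top A: go to q_0, push CA → (q_0, bababb, CAZ)
  read b, top C: go to q_1, push ε → (q_1, ababb, AZ)
  read a, top A: go to q_0, push CA → (q_0, babb, CAZ)
  read b, top C: go to q_1, push ε → (q_1, abb, AZ)
  read a, top A: go to q_0, push CA → (q_0, bb, CAZ)
  read b, top C: go to q_1, push ε → (q_1, b, AZ)
  read b, top A: go to q_1, push ε → (q_1, ε, Z)
  ε-move, top Z: go to q_1, push ε → (q_1, ε, ε)
All input consumed and the stack is empty.

Accept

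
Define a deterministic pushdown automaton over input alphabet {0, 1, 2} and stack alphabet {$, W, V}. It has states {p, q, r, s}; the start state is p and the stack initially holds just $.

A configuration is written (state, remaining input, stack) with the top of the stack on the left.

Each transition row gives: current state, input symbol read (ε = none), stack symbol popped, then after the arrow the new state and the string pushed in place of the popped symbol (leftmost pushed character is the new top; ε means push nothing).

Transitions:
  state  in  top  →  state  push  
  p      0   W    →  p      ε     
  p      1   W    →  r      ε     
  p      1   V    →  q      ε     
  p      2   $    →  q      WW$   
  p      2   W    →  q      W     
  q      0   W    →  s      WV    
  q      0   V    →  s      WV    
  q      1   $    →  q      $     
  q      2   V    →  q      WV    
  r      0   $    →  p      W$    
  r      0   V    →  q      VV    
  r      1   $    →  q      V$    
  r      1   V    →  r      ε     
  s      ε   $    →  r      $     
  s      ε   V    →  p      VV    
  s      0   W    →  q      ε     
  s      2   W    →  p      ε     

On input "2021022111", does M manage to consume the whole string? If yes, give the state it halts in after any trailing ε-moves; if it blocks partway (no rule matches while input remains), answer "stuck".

(p, 2021022111, $)
  read 2, top $: go to q, push WW$ → (q, 021022111, WW$)
  read 0, top W: go to s, push WV → (s, 21022111, WVW$)
  read 2, top W: go to p, push ε → (p, 1022111, VW$)
  read 1, top V: go to q, push ε → (q, 022111, W$)
  read 0, top W: go to s, push WV → (s, 22111, WV$)
  read 2, top W: go to p, push ε → (p, 2111, V$)
No transition for (p, 2, top V); M blocks with input 2111 remaining.

stuck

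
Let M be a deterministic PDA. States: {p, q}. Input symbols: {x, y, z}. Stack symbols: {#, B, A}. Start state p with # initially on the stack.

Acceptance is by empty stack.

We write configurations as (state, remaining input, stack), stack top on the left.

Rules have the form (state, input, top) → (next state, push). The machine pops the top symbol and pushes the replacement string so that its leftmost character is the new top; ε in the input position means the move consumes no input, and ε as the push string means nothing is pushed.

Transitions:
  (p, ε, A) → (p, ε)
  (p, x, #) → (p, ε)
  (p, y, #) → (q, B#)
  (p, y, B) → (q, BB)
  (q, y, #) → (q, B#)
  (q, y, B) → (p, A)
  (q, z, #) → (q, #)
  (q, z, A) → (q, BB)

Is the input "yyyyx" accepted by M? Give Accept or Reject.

Accept

(p, yyyyx, #)
  read y, top #: go to q, push B# → (q, yyyx, B#)
  read y, top B: go to p, push A → (p, yyx, A#)
  ε-move, top A: go to p, push ε → (p, yyx, #)
  read y, top #: go to q, push B# → (q, yx, B#)
  read y, top B: go to p, push A → (p, x, A#)
  ε-move, top A: go to p, push ε → (p, x, #)
  read x, top #: go to p, push ε → (p, ε, ε)
All input consumed and the stack is empty.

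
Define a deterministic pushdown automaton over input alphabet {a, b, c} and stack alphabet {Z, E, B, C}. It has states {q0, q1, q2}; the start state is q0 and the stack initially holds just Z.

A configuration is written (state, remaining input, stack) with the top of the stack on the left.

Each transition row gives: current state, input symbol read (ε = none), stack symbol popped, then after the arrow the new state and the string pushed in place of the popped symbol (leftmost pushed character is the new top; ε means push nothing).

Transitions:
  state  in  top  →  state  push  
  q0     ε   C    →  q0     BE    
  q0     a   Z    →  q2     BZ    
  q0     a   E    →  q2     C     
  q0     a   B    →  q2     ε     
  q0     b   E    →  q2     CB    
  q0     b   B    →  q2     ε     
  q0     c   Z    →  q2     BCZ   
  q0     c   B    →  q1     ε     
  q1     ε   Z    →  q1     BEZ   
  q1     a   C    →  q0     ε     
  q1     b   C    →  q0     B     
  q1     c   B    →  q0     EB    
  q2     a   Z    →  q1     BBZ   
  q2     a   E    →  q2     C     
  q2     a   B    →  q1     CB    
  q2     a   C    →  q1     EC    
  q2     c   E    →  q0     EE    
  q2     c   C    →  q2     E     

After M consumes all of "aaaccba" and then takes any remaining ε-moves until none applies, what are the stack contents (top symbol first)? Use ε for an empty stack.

ECBBEZ

(q0, aaaccba, Z) ⊢ (q2, aaccba, BZ) ⊢ (q1, accba, CBZ) ⊢ (q0, ccba, BZ) ⊢ (q1, cba, Z) ⊢ (q1, cba, BEZ) ⊢ (q0, ba, EBEZ) ⊢ (q2, a, CBBEZ) ⊢ (q1, ε, ECBBEZ)
All input consumed in state q1 with stack ECBBEZ.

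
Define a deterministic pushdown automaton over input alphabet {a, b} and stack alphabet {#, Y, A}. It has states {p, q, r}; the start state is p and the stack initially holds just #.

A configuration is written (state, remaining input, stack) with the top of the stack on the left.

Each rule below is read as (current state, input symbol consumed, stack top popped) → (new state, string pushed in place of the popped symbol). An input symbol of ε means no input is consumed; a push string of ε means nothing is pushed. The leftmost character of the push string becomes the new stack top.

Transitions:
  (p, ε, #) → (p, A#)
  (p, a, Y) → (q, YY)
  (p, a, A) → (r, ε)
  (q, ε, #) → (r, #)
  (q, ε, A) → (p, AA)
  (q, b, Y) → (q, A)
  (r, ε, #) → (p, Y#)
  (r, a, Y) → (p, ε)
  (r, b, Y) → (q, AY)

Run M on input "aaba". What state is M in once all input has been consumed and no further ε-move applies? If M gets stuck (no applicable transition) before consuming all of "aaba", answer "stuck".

r

(p, aaba, #) ⊢ (p, aaba, A#) ⊢ (r, aba, #) ⊢ (p, aba, Y#) ⊢ (q, ba, YY#) ⊢ (q, a, AY#) ⊢ (p, a, AAY#) ⊢ (r, ε, AY#)
All input consumed; M is in state r.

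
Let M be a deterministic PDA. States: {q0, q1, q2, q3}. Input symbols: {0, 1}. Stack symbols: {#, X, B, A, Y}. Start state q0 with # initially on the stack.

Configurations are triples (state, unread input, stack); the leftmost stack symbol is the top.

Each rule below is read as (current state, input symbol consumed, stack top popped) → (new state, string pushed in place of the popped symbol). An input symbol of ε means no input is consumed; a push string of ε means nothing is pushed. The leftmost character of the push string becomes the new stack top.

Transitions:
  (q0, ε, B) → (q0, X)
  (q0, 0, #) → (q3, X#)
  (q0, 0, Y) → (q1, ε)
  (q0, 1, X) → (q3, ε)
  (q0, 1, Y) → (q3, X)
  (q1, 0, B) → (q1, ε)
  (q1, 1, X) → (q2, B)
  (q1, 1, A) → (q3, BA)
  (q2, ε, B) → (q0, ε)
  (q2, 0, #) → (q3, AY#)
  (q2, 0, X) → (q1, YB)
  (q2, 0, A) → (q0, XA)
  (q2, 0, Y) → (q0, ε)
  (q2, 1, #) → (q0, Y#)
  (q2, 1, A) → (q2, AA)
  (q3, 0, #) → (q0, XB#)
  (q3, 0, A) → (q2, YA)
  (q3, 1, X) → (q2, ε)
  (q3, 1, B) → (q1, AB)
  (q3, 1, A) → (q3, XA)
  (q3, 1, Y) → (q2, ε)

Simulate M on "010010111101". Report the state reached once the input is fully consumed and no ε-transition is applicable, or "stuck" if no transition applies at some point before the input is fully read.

(q0, 010010111101, #) ⊢ (q3, 10010111101, X#) ⊢ (q2, 0010111101, #) ⊢ (q3, 010111101, AY#) ⊢ (q2, 10111101, YAY#)
No transition for (q2, 1, top Y); M blocks with input 10111101 remaining.

stuck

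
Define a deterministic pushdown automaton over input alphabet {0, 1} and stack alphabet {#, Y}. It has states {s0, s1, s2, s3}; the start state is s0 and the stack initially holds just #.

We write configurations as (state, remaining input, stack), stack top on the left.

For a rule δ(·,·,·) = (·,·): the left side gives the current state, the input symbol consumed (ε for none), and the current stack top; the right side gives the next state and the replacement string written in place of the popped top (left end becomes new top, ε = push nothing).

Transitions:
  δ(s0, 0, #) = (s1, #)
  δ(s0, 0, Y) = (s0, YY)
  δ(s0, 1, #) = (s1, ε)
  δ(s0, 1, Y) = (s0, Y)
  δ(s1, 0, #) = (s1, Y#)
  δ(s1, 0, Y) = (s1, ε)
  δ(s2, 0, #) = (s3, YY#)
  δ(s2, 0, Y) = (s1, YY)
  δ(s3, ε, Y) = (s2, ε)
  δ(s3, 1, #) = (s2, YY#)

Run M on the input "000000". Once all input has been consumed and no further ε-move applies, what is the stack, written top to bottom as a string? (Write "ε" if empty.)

Y#

(s0, 000000, #)
  read 0, top #: go to s1, push # → (s1, 00000, #)
  read 0, top #: go to s1, push Y# → (s1, 0000, Y#)
  read 0, top Y: go to s1, push ε → (s1, 000, #)
  read 0, top #: go to s1, push Y# → (s1, 00, Y#)
  read 0, top Y: go to s1, push ε → (s1, 0, #)
  read 0, top #: go to s1, push Y# → (s1, ε, Y#)
All input consumed in state s1 with stack Y#.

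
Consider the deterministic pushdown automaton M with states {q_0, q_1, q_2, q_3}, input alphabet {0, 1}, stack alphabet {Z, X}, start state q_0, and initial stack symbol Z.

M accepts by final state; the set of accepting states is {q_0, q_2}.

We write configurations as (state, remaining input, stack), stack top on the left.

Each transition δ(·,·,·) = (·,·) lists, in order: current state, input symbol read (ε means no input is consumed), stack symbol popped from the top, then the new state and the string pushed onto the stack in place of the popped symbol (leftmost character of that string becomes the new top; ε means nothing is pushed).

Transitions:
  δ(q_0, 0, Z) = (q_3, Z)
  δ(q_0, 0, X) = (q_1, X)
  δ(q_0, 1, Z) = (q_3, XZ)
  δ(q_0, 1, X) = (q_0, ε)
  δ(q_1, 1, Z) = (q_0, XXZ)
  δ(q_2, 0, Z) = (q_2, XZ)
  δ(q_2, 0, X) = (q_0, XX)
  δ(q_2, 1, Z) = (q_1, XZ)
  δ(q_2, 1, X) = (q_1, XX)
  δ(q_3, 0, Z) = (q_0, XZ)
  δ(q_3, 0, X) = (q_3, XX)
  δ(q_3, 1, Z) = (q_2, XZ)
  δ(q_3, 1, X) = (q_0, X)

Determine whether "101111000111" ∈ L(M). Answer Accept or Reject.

Accept

(q_0, 101111000111, Z)
  read 1, top Z: go to q_3, push XZ → (q_3, 01111000111, XZ)
  read 0, top X: go to q_3, push XX → (q_3, 1111000111, XXZ)
  read 1, top X: go to q_0, push X → (q_0, 111000111, XXZ)
  read 1, top X: go to q_0, push ε → (q_0, 11000111, XZ)
  read 1, top X: go to q_0, push ε → (q_0, 1000111, Z)
  read 1, top Z: go to q_3, push XZ → (q_3, 000111, XZ)
  read 0, top X: go to q_3, push XX → (q_3, 00111, XXZ)
  read 0, top X: go to q_3, push XX → (q_3, 0111, XXXZ)
  read 0, top X: go to q_3, push XX → (q_3, 111, XXXXZ)
  read 1, top X: go to q_0, push X → (q_0, 11, XXXXZ)
  read 1, top X: go to q_0, push ε → (q_0, 1, XXXZ)
  read 1, top X: go to q_0, push ε → (q_0, ε, XXZ)
All input consumed; state q_0 ∈ F.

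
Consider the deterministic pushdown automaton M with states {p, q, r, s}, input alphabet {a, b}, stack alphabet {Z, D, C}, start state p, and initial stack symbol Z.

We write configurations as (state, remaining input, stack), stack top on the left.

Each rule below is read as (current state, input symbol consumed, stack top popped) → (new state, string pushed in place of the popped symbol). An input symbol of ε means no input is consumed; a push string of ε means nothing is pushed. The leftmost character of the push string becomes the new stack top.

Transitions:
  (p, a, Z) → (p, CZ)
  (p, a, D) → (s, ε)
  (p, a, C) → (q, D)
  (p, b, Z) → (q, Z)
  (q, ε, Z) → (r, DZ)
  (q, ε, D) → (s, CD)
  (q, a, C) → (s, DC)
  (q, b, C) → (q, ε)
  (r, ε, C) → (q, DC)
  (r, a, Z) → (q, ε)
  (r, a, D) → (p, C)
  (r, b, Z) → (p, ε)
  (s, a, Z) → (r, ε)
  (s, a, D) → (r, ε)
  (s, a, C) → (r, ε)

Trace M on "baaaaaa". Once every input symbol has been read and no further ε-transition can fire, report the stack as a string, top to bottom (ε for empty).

(p, baaaaaa, Z) ⊢ (q, aaaaaa, Z) ⊢ (r, aaaaaa, DZ) ⊢ (p, aaaaa, CZ) ⊢ (q, aaaa, DZ) ⊢ (s, aaaa, CDZ) ⊢ (r, aaa, DZ) ⊢ (p, aa, CZ) ⊢ (q, a, DZ) ⊢ (s, a, CDZ) ⊢ (r, ε, DZ)
All input consumed in state r with stack DZ.

DZ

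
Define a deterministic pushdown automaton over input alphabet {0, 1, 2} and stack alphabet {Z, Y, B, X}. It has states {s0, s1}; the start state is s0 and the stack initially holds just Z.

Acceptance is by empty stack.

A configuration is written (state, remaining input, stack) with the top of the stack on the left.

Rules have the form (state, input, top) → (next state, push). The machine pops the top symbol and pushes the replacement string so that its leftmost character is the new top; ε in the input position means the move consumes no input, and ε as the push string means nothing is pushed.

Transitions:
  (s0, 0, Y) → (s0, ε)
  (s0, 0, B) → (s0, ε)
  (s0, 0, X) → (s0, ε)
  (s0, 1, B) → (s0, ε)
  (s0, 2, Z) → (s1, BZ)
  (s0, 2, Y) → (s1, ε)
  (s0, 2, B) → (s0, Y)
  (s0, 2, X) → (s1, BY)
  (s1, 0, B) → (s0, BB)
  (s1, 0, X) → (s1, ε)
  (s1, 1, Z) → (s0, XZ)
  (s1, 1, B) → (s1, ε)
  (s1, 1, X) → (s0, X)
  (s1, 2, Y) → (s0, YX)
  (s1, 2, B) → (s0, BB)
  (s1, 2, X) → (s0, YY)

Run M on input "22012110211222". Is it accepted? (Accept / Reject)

(s0, 22012110211222, Z)
  read 2, top Z: go to s1, push BZ → (s1, 2012110211222, BZ)
  read 2, top B: go to s0, push BB → (s0, 012110211222, BBZ)
  read 0, top B: go to s0, push ε → (s0, 12110211222, BZ)
  read 1, top B: go to s0, push ε → (s0, 2110211222, Z)
  read 2, top Z: go to s1, push BZ → (s1, 110211222, BZ)
  read 1, top B: go to s1, push ε → (s1, 10211222, Z)
  read 1, top Z: go to s0, push XZ → (s0, 0211222, XZ)
  read 0, top X: go to s0, push ε → (s0, 211222, Z)
  read 2, top Z: go to s1, push BZ → (s1, 11222, BZ)
  read 1, top B: go to s1, push ε → (s1, 1222, Z)
  read 1, top Z: go to s0, push XZ → (s0, 222, XZ)
  read 2, top X: go to s1, push BY → (s1, 22, BYZ)
  read 2, top B: go to s0, push BB → (s0, 2, BBYZ)
  read 2, top B: go to s0, push Y → (s0, ε, YBYZ)
All input consumed; stack is YBYZ, not empty, and no further ε-move applies.

Reject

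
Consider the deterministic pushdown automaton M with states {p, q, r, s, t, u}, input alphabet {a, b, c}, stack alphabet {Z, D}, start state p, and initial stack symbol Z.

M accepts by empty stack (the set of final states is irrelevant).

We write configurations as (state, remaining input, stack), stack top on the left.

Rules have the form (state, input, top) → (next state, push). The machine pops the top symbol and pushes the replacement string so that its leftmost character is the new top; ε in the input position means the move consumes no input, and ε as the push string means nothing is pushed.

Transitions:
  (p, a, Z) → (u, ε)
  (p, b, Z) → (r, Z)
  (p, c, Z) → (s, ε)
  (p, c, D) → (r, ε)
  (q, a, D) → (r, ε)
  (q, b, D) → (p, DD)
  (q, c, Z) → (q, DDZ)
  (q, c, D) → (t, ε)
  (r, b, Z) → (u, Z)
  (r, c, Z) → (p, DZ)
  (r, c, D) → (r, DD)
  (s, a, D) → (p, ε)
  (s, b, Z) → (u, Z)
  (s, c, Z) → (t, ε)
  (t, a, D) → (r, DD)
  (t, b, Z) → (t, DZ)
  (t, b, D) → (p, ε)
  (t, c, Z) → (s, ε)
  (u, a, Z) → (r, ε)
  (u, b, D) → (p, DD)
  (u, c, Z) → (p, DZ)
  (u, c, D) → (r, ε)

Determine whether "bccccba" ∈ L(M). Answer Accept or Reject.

Accept

(p, bccccba, Z) ⊢ (r, ccccba, Z) ⊢ (p, cccba, DZ) ⊢ (r, ccba, Z) ⊢ (p, cba, DZ) ⊢ (r, ba, Z) ⊢ (u, a, Z) ⊢ (r, ε, ε)
All input consumed and the stack is empty.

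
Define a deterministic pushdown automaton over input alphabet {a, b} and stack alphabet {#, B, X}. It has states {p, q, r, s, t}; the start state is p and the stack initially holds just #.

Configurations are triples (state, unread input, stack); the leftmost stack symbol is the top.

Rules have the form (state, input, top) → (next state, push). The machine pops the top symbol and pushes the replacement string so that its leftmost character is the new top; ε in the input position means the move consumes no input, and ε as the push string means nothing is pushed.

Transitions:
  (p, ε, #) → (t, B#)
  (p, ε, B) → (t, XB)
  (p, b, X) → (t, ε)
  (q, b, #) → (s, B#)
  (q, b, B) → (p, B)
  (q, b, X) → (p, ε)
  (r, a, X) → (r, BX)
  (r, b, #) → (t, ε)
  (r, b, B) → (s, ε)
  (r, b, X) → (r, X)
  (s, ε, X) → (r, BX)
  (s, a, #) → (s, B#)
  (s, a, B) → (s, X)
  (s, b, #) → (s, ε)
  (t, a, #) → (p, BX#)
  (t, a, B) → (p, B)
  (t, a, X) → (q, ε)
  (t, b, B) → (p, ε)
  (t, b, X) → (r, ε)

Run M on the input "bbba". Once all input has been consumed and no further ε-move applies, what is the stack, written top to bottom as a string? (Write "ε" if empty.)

(p, bbba, #) ⊢ (t, bbba, B#) ⊢ (p, bba, #) ⊢ (t, bba, B#) ⊢ (p, ba, #) ⊢ (t, ba, B#) ⊢ (p, a, #) ⊢ (t, a, B#) ⊢ (p, ε, B#) ⊢ (t, ε, XB#)
All input consumed in state t with stack XB#.

XB#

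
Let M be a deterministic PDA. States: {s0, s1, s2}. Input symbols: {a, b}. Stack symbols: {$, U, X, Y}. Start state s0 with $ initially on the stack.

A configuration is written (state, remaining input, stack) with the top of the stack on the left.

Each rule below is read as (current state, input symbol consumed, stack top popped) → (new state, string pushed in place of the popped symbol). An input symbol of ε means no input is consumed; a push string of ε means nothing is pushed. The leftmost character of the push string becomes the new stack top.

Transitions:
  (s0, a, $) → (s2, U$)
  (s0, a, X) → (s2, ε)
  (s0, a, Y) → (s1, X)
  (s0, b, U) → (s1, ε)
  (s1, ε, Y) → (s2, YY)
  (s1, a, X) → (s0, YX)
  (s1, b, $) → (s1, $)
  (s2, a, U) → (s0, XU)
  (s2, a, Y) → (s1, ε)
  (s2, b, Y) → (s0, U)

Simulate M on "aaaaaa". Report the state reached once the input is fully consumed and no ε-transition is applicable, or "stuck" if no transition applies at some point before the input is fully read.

(s0, aaaaaa, $)
  read a, top $: go to s2, push U$ → (s2, aaaaa, U$)
  read a, top U: go to s0, push XU → (s0, aaaa, XU$)
  read a, top X: go to s2, push ε → (s2, aaa, U$)
  read a, top U: go to s0, push XU → (s0, aa, XU$)
  read a, top X: go to s2, push ε → (s2, a, U$)
  read a, top U: go to s0, push XU → (s0, ε, XU$)
All input consumed; M is in state s0.

s0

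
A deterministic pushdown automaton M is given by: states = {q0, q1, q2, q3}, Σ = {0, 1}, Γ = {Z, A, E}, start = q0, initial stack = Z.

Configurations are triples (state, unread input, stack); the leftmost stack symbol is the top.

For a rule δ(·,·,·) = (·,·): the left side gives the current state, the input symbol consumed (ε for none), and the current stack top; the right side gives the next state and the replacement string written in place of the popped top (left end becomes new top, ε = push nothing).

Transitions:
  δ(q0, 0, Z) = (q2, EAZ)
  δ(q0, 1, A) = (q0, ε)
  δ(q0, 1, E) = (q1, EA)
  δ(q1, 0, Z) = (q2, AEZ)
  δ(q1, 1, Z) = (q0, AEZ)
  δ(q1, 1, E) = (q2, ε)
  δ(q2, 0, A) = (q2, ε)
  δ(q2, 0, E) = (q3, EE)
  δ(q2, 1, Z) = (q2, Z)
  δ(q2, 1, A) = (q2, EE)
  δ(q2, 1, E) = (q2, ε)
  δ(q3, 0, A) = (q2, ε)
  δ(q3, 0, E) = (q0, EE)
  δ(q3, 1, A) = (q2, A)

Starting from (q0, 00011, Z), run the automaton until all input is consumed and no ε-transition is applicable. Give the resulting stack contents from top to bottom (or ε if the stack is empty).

AEEAZ

(q0, 00011, Z) ⊢ (q2, 0011, EAZ) ⊢ (q3, 011, EEAZ) ⊢ (q0, 11, EEEAZ) ⊢ (q1, 1, EAEEAZ) ⊢ (q2, ε, AEEAZ)
All input consumed in state q2 with stack AEEAZ.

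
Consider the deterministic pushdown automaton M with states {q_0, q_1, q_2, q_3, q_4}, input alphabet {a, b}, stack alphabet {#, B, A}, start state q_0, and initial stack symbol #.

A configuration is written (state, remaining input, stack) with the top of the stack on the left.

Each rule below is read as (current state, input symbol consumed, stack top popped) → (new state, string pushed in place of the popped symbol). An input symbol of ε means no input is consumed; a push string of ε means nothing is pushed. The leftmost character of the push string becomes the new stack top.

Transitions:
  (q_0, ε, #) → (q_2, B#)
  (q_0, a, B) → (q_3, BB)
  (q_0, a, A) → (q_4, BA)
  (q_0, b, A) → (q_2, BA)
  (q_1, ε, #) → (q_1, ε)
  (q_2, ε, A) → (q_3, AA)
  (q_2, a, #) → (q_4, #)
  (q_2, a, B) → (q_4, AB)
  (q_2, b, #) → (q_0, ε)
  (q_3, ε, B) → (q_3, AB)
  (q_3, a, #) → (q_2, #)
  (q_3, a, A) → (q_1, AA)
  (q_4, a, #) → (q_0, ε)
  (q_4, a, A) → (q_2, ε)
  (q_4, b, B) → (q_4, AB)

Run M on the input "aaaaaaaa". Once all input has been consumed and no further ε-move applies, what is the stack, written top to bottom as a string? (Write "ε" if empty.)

(q_0, aaaaaaaa, #) ⊢ (q_2, aaaaaaaa, B#) ⊢ (q_4, aaaaaaa, AB#) ⊢ (q_2, aaaaaa, B#) ⊢ (q_4, aaaaa, AB#) ⊢ (q_2, aaaa, B#) ⊢ (q_4, aaa, AB#) ⊢ (q_2, aa, B#) ⊢ (q_4, a, AB#) ⊢ (q_2, ε, B#)
All input consumed in state q_2 with stack B#.

B#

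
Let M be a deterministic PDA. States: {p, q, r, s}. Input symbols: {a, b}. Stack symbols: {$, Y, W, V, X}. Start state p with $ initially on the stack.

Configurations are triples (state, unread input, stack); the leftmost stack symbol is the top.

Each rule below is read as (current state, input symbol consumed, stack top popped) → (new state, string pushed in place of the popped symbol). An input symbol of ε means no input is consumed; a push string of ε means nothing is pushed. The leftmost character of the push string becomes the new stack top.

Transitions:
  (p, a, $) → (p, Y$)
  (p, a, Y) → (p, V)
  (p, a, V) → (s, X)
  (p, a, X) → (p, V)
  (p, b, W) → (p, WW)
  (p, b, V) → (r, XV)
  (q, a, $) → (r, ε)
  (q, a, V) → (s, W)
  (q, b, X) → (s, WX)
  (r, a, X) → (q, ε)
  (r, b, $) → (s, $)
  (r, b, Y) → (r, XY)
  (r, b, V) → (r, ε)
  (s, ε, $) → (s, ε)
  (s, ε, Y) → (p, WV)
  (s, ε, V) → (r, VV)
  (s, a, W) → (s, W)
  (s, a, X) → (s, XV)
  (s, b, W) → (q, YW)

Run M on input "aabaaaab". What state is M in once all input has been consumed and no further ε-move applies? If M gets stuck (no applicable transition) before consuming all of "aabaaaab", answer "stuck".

(p, aabaaaab, $)
  read a, top $: go to p, push Y$ → (p, abaaaab, Y$)
  read a, top Y: go to p, push V → (p, baaaab, V$)
  read b, top V: go to r, push XV → (r, aaaab, XV$)
  read a, top X: go to q, push ε → (q, aaab, V$)
  read a, top V: go to s, push W → (s, aab, W$)
  read a, top W: go to s, push W → (s, ab, W$)
  read a, top W: go to s, push W → (s, b, W$)
  read b, top W: go to q, push YW → (q, ε, YW$)
All input consumed; M is in state q.

q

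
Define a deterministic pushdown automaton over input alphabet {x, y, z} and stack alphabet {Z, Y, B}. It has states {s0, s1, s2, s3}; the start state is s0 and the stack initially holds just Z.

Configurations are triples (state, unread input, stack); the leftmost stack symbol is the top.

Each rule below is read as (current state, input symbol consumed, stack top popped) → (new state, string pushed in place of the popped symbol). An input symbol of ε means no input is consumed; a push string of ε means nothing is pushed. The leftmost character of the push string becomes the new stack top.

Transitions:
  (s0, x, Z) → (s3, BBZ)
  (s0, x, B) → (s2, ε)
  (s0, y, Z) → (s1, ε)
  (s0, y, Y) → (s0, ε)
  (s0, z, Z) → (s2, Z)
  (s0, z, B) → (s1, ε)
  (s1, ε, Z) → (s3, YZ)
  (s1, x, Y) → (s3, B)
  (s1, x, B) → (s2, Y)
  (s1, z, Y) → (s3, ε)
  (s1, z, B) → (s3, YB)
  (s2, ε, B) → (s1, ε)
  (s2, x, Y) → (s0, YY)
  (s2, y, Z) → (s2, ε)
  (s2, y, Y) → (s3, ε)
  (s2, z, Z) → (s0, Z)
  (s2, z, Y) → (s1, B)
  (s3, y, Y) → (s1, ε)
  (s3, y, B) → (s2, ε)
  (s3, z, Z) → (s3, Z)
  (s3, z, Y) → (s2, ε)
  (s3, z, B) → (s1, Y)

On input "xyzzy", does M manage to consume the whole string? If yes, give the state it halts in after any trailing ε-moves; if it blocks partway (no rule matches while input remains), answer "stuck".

s1

(s0, xyzzy, Z)
  read x, top Z: go to s3, push BBZ → (s3, yzzy, BBZ)
  read y, top B: go to s2, push ε → (s2, zzy, BZ)
  ε-move, top B: go to s1, push ε → (s1, zzy, Z)
  ε-move, top Z: go to s3, push YZ → (s3, zzy, YZ)
  read z, top Y: go to s2, push ε → (s2, zy, Z)
  read z, top Z: go to s0, push Z → (s0, y, Z)
  read y, top Z: go to s1, push ε → (s1, ε, ε)
All input consumed; M is in state s1.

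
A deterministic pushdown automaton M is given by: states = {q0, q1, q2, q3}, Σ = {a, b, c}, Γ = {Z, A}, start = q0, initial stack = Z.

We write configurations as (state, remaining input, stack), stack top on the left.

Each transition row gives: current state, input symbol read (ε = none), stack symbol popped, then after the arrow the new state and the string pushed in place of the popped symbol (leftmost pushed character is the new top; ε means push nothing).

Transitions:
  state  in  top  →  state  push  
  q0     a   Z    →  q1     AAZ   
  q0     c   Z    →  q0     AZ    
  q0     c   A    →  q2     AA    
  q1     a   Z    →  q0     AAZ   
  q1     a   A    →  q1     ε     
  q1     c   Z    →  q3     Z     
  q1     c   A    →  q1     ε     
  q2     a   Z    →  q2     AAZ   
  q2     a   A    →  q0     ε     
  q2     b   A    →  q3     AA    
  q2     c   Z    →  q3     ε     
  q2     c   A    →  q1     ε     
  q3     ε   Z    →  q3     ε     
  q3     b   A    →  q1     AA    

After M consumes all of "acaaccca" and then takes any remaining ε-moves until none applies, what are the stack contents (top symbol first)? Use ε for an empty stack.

Z

(q0, acaaccca, Z)
  read a, top Z: go to q1, push AAZ → (q1, caaccca, AAZ)
  read c, top A: go to q1, push ε → (q1, aaccca, AZ)
  read a, top A: go to q1, push ε → (q1, accca, Z)
  read a, top Z: go to q0, push AAZ → (q0, ccca, AAZ)
  read c, top A: go to q2, push AA → (q2, cca, AAAZ)
  read c, top A: go to q1, push ε → (q1, ca, AAZ)
  read c, top A: go to q1, push ε → (q1, a, AZ)
  read a, top A: go to q1, push ε → (q1, ε, Z)
All input consumed in state q1 with stack Z.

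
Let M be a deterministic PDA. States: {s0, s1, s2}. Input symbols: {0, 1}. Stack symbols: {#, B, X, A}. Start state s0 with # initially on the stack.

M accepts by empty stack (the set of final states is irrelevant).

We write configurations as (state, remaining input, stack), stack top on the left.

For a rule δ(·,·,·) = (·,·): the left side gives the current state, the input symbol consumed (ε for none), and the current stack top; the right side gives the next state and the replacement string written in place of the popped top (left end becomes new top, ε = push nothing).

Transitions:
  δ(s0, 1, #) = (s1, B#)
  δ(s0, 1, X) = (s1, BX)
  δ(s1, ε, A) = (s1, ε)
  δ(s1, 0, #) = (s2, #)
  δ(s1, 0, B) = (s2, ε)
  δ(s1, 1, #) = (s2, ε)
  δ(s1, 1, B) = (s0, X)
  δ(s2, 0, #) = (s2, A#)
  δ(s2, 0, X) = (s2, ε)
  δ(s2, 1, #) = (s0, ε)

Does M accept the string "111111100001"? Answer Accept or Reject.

Accept

(s0, 111111100001, #) ⊢ (s1, 11111100001, B#) ⊢ (s0, 1111100001, X#) ⊢ (s1, 111100001, BX#) ⊢ (s0, 11100001, XX#) ⊢ (s1, 1100001, BXX#) ⊢ (s0, 100001, XXX#) ⊢ (s1, 00001, BXXX#) ⊢ (s2, 0001, XXX#) ⊢ (s2, 001, XX#) ⊢ (s2, 01, X#) ⊢ (s2, 1, #) ⊢ (s0, ε, ε)
All input consumed and the stack is empty.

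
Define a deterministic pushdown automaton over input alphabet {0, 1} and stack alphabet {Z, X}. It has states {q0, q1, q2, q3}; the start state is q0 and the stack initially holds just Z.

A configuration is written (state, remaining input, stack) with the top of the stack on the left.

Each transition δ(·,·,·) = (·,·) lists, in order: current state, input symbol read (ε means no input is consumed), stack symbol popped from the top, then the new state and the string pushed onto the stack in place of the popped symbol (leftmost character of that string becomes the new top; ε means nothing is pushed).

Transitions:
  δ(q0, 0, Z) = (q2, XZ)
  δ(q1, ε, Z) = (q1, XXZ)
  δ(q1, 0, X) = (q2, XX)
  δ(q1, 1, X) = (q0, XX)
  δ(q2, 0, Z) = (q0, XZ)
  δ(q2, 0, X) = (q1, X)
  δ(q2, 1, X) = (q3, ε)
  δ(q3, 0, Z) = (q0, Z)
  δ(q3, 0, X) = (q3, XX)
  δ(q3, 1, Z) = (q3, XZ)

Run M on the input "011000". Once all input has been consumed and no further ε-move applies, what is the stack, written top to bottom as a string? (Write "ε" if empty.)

(q0, 011000, Z)
  read 0, top Z: go to q2, push XZ → (q2, 11000, XZ)
  read 1, top X: go to q3, push ε → (q3, 1000, Z)
  read 1, top Z: go to q3, push XZ → (q3, 000, XZ)
  read 0, top X: go to q3, push XX → (q3, 00, XXZ)
  read 0, top X: go to q3, push XX → (q3, 0, XXXZ)
  read 0, top X: go to q3, push XX → (q3, ε, XXXXZ)
All input consumed in state q3 with stack XXXXZ.

XXXXZ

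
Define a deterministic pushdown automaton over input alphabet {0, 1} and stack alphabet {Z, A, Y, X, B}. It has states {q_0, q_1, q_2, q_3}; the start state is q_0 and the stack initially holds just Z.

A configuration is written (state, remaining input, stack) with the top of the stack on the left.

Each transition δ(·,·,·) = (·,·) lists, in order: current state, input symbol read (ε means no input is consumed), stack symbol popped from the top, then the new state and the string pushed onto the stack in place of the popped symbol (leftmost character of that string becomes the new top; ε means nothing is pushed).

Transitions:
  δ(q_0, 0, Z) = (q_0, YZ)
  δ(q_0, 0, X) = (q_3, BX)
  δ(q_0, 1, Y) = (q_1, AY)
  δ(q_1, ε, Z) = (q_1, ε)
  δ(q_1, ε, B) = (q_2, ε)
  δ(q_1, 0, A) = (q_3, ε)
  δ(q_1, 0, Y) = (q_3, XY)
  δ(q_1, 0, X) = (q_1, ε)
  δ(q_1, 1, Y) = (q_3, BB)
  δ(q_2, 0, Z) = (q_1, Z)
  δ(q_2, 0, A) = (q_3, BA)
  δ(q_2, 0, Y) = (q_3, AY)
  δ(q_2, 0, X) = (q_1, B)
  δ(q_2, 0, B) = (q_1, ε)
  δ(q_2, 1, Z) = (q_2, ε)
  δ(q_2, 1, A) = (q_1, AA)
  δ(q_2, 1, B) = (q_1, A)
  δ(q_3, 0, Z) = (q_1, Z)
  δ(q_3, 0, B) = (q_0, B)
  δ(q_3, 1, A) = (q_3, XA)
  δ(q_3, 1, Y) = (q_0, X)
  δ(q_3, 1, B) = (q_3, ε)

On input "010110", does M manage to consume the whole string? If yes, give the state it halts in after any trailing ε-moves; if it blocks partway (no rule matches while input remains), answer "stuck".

stuck

(q_0, 010110, Z)
  read 0, top Z: go to q_0, push YZ → (q_0, 10110, YZ)
  read 1, top Y: go to q_1, push AY → (q_1, 0110, AYZ)
  read 0, top A: go to q_3, push ε → (q_3, 110, YZ)
  read 1, top Y: go to q_0, push X → (q_0, 10, XZ)
No transition for (q_0, 1, top X); M blocks with input 10 remaining.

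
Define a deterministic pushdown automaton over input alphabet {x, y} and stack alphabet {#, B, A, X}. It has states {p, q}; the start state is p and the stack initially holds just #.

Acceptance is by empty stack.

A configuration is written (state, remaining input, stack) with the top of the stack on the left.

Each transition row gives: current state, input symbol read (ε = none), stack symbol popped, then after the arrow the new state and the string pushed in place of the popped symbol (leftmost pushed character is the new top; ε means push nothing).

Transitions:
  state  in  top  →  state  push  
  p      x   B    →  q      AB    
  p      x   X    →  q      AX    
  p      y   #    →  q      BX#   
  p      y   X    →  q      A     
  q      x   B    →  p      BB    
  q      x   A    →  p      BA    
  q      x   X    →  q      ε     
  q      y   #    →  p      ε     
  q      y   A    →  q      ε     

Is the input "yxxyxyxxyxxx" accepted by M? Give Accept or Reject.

Reject

(p, yxxyxyxxyxxx, #)
  read y, top #: go to q, push BX# → (q, xxyxyxxyxxx, BX#)
  read x, top B: go to p, push BB → (p, xyxyxxyxxx, BBX#)
  read x, top B: go to q, push AB → (q, yxyxxyxxx, ABBX#)
  read y, top A: go to q, push ε → (q, xyxxyxxx, BBX#)
  read x, top B: go to p, push BB → (p, yxxyxxx, BBBX#)
No transition applies at (p, yxxyxxx, BBBX#); input not fully consumed.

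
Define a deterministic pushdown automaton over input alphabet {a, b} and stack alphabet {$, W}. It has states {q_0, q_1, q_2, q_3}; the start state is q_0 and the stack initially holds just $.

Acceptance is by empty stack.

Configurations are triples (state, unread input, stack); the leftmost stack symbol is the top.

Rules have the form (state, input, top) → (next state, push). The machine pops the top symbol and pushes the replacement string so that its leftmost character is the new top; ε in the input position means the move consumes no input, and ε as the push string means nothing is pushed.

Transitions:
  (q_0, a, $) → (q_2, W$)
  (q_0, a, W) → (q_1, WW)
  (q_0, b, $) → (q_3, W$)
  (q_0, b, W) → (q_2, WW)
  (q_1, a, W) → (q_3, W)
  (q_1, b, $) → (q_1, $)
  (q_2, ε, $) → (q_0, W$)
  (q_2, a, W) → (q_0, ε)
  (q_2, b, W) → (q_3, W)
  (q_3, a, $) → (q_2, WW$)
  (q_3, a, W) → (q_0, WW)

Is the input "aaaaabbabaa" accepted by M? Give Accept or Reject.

Reject

(q_0, aaaaabbabaa, $)
  read a, top $: go to q_2, push W$ → (q_2, aaaabbabaa, W$)
  read a, top W: go to q_0, push ε → (q_0, aaabbabaa, $)
  read a, top $: go to q_2, push W$ → (q_2, aabbabaa, W$)
  read a, top W: go to q_0, push ε → (q_0, abbabaa, $)
  read a, top $: go to q_2, push W$ → (q_2, bbabaa, W$)
  read b, top W: go to q_3, push W → (q_3, babaa, W$)
No transition applies at (q_3, babaa, W$); input not fully consumed.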